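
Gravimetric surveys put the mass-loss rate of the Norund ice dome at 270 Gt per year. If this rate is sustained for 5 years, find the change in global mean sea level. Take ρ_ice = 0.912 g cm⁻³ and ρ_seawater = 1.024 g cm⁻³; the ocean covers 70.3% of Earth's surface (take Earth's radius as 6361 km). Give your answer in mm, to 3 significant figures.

Total mass lost = 270 Gt/yr × 5 yr = 1350 Gt = 1.350×10^15 kg.
ρ_w = 1.024 g cm⁻³ = 1024 kg m⁻³, so water volume = 1.350×10^15 / 1024 = 1.318×10^12 m³.
Δh = 1.318×10^12 / 3.57×10^14 = 3.69×10^-3 m = 3.69 mm.

≈ 3.69 mm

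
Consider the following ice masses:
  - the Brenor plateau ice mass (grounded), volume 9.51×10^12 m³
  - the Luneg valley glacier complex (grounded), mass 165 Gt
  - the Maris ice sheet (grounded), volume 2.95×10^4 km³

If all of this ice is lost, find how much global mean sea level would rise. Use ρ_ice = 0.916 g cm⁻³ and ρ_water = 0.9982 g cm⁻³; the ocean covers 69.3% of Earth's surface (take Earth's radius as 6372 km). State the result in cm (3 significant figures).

≈ 10.2 cm

Brenor: 9.51×10^12 m³ × (916/998.2) = 8.727×10^12 m³ of water.
Luneg: 165 Gt = 1.650×10^14 kg; dividing by ρ_w = 0.9982 g cm⁻³ = 998.2 kg m⁻³ gives 1.653×10^11 m³ of water.
Maris: 2.95×10^4 km³ × (916/998.2) = 2.707×10^4 km³ of water.
Total added water ≈ 3.596×10^13 m³ over 3.54×10^14 m² → Δh = 0.102 m = 10.2 cm.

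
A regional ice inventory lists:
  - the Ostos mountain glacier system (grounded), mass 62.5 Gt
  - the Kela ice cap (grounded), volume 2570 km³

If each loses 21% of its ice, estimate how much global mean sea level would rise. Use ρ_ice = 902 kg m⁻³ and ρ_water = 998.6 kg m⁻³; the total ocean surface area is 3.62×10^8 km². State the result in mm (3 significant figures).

≈ 1.38 mm

Ostos: 0.21 × 62.5 Gt = 1.312×10^13 kg; dividing by ρ_w = 998.6 kg m⁻³ gives 1.314×10^10 m³ of water.
Kela: 0.21 × 2570 km³ × (902/998.6) = 487.5 km³ of water.
Total added water ≈ 5.006×10^11 m³ over 3.62×10^14 m² → Δh = 1.38×10^-3 m = 1.38 mm.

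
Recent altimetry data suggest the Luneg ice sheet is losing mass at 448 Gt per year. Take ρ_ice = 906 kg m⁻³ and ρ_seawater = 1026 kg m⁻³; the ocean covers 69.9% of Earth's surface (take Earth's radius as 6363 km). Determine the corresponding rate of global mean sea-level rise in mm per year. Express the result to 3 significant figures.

ρ_w = 1026 kg m⁻³. Annual water volume added = 448 Gt / ρ_w = 4.480×10^14 kg / 1026 kg m⁻³ = 4.366×10^11 m³.
Δh per year = 4.366×10^11 / 3.56×10^14 = 1.23×10^-3 m = 1.23 mm.

≈ 1.23 mm/yr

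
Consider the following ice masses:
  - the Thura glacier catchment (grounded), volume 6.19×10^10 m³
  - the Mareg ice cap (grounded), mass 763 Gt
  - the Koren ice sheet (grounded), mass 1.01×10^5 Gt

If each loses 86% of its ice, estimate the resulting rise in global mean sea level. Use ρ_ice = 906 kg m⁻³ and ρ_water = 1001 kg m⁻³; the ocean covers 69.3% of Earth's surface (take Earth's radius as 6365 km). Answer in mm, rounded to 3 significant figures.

≈ 248 mm

Thura: 0.86 × 6.19×10^10 m³ × (906/1001) = 4.818×10^10 m³ of water.
Mareg: 0.86 × 763 Gt = 6.562×10^14 kg; dividing by ρ_w = 1001 kg m⁻³ gives 6.555×10^11 m³ of water.
Koren: 0.86 × 1.01×10^5 Gt = 8.686×10^16 kg; dividing by ρ_w = 1001 kg m⁻³ gives 8.677×10^13 m³ of water.
Total added water ≈ 8.748×10^13 m³ over 3.53×10^14 m² → Δh = 0.248 m = 248 mm.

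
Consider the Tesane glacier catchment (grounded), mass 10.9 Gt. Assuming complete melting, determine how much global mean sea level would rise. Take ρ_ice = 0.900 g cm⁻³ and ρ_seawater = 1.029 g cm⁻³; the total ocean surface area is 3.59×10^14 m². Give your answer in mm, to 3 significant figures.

≈ 0.0295 mm

Tesane: 10.9 Gt = 1.090×10^13 kg; dividing by ρ_w = 1.029 g cm⁻³ = 1029 kg m⁻³ gives 1.059×10^10 m³ of water.
Spread over 3.59×10^14 m² of ocean, Δh = 1.059×10^10 / 3.59×10^14 = 2.95×10^-5 m = 0.0295 mm.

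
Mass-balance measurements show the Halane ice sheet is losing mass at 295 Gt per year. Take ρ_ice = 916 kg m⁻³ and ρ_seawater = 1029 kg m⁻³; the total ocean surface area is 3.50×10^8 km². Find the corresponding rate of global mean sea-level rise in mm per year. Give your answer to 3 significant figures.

ρ_w = 1029 kg m⁻³. Annual water volume added = 295 Gt / ρ_w = 2.950×10^14 kg / 1029 kg m⁻³ = 2.867×10^11 m³.
Δh per year = 2.867×10^11 / 3.50×10^14 = 8.19×10^-4 m = 0.819 mm.

≈ 0.819 mm/yr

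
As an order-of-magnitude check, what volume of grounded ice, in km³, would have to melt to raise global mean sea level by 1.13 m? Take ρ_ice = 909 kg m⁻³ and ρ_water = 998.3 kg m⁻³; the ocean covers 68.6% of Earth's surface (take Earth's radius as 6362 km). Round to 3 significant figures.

≈ 4.33×10^5 km³

Required water volume = Δh × A = 1.13 m × 3.49×10^14 m² = 3.943×10^14 m³ = 3.943×10^5 km³.
Ice volume = water volume × ρ_w/ρ_ice = 3.943×10^5 × 998.3/909 = 4.33×10^5 km³.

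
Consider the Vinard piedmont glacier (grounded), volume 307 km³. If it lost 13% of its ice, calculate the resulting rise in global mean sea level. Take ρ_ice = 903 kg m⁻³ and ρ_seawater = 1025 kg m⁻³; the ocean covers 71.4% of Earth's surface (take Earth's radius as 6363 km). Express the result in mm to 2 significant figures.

Vinard: 0.13 × 307 km³ × (903/1025) = 35.16 km³ of water.
Spread over 3.63×10^14 m² of ocean, Δh = 3.516×10^10 / 3.63×10^14 = 9.68×10^-5 m = 0.097 mm.

≈ 0.097 mm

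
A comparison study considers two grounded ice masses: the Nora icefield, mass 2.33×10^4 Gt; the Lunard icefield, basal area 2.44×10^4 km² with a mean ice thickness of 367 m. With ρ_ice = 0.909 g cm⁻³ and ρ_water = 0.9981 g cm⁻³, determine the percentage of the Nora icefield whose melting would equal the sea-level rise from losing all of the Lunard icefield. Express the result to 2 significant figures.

Equal sea-level rise means equal mass of meltwater, i.e. equal mass of ice lost.
Ice mass of Lunard: 8.140×10^15 kg; ice mass of Nora: 2.330×10^16 kg.
Fraction required = 8.140×10^15 / 2.330×10^16 = 0.349 → 35 %.

≈ 35 %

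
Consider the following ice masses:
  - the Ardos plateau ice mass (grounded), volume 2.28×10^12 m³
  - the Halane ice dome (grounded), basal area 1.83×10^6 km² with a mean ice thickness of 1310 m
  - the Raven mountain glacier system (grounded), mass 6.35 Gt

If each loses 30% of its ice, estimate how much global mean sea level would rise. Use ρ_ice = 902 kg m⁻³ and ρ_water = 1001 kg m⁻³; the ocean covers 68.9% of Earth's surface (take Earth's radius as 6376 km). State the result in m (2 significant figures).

≈ 1.8 m

Ardos: 0.3 × 2.28×10^12 m³ × (902/1001) = 6.164×10^11 m³ of water.
Halane: ice volume = 1.83×10^6 km² × 1310 m = 2.397×10^6 km³; 0.3 × 2.397×10^6 × (902/1001) = 6.481×10^5 km³ of water.
Raven: 0.3 × 6.35 Gt = 1.905×10^12 kg; dividing by ρ_w = 1001 kg m⁻³ gives 1.903×10^9 m³ of water.
Total added water ≈ 6.487×10^14 m³ over 3.52×10^14 m² → Δh = 1.84 m.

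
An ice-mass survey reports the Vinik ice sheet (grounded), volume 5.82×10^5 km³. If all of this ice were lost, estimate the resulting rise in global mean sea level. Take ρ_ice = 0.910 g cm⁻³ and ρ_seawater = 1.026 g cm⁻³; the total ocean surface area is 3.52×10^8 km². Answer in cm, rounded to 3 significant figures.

≈ 147 cm

Vinik: 5.82×10^5 km³ × (910/1026) = 5.162×10^5 km³ of water.
Spread over 3.52×10^14 m² of ocean, Δh = 5.162×10^14 / 3.52×10^14 = 1.47 m = 147 cm.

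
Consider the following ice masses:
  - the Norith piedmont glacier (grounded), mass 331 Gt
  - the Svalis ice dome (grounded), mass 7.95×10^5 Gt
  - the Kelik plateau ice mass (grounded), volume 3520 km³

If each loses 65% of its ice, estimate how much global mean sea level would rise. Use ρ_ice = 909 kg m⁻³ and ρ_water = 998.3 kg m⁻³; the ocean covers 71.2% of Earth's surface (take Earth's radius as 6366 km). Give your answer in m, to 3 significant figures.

≈ 1.43 m

Norith: 0.65 × 331 Gt = 2.152×10^14 kg; dividing by ρ_w = 998.3 kg m⁻³ gives 2.155×10^11 m³ of water.
Svalis: 0.65 × 7.95×10^5 Gt = 5.168×10^17 kg; dividing by ρ_w = 998.3 kg m⁻³ gives 5.176×10^14 m³ of water.
Kelik: 0.65 × 3520 km³ × (909/998.3) = 2083 km³ of water.
Total added water ≈ 5.199×10^14 m³ over 3.63×10^14 m² → Δh = 1.43 m.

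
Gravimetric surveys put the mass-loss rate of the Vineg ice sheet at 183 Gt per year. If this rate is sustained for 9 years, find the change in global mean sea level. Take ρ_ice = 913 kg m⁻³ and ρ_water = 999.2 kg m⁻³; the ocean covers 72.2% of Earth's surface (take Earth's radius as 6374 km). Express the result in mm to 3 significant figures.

≈ 4.47 mm

Total mass lost = 183 Gt/yr × 9 yr = 1647 Gt = 1.647×10^15 kg.
ρ_w = 999.2 kg m⁻³, so water volume = 1.647×10^15 / 999.2 = 1.648×10^12 m³.
Δh = 1.648×10^12 / 3.69×10^14 = 4.47×10^-3 m = 4.47 mm.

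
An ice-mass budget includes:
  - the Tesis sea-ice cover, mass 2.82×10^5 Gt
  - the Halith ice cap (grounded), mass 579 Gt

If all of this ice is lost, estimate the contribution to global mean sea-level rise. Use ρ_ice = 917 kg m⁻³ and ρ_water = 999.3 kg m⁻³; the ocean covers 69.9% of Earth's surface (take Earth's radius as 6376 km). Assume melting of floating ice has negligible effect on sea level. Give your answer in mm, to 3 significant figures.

The Tesis sea-ice cover is floating and already displaces its own weight of water, so its melt adds essentially nothing to sea level.
Halith: 579 Gt = 5.790×10^14 kg; dividing by ρ_w = 999.3 kg m⁻³ gives 5.794×10^11 m³ of water.
Total added water ≈ 5.794×10^11 m³ over 3.57×10^14 m² → Δh = 1.62×10^-3 m = 1.62 mm.

≈ 1.62 mm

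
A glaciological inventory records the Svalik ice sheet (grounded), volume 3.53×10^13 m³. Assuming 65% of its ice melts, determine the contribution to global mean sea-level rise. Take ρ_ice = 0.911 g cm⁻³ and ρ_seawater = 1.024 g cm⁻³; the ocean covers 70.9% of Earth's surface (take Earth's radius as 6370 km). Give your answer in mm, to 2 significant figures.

≈ 56 mm

Svalik: 0.65 × 3.53×10^13 m³ × (911/1024) = 2.041×10^13 m³ of water.
Spread over 3.62×10^14 m² of ocean, Δh = 2.041×10^13 / 3.62×10^14 = 0.0565 m = 56 mm.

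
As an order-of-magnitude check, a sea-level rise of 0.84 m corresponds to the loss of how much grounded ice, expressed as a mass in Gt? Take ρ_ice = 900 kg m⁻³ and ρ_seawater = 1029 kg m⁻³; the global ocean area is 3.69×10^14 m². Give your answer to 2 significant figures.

Required water volume = Δh × A = 0.84 m × 3.69×10^14 m² = 3.100×10^14 m³.
ρ_w = 1029 kg m⁻³, so the mass of water = 3.100×10^14 m³ × 1029 kg m⁻³ = 3.189×10^17 kg = 3.2×10^5 Gt (and the same mass of ice, by conservation).

≈ 3.2×10^5 Gt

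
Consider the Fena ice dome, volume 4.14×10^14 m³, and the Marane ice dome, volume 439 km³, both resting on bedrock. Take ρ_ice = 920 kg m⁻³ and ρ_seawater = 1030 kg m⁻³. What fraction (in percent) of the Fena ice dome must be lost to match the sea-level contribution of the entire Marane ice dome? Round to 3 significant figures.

Equal sea-level rise means equal mass of meltwater, i.e. equal mass of ice lost.
Ice mass of Marane: 4.039×10^14 kg; ice mass of Fena: 3.809×10^17 kg.
Fraction required = 4.039×10^14 / 3.809×10^17 = 1.06×10^-3 → 0.106 %.

≈ 0.106 %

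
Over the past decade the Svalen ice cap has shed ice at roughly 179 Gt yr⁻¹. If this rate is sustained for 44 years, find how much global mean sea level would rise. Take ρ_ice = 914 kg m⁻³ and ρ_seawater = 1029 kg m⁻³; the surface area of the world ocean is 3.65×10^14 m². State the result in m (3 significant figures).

≈ 0.0210 m

Total mass lost = 179 Gt/yr × 44 yr = 7876 Gt = 7.876×10^15 kg.
ρ_w = 1029 kg m⁻³, so water volume = 7.876×10^15 / 1029 = 7.654×10^12 m³.
Δh = 7.654×10^12 / 3.65×10^14 = 0.0210 m.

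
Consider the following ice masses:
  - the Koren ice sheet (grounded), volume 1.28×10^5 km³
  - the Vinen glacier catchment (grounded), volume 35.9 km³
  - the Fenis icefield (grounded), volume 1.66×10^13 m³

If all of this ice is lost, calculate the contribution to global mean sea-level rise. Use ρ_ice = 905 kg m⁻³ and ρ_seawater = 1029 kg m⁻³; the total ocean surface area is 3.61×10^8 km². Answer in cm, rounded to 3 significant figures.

≈ 35.2 cm

Koren: 1.28×10^5 km³ × (905/1029) = 1.126×10^5 km³ of water.
Vinen: 35.9 km³ × (905/1029) = 31.57 km³ of water.
Fenis: 1.66×10^13 m³ × (905/1029) = 1.460×10^13 m³ of water.
Total added water ≈ 1.272×10^14 m³ over 3.61×10^14 m² → Δh = 0.352 m = 35.2 cm.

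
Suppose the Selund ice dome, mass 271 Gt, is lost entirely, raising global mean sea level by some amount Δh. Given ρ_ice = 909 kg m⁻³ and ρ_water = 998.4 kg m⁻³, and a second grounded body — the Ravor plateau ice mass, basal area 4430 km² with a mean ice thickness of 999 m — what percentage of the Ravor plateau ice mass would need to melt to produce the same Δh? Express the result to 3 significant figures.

Equal sea-level rise means equal mass of meltwater, i.e. equal mass of ice lost.
Ice mass of Selund: 2.710×10^14 kg; ice mass of Ravor: 4.023×10^15 kg.
Fraction required = 2.710×10^14 / 4.023×10^15 = 0.0674 → 6.74 %.

≈ 6.74 %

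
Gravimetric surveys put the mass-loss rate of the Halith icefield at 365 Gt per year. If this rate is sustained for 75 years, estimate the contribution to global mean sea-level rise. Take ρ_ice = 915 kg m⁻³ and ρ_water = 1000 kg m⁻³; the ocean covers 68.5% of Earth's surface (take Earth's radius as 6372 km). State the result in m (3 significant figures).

≈ 0.0783 m

Total mass lost = 365 Gt/yr × 75 yr = 2.738×10^4 Gt = 2.738×10^16 kg.
ρ_w = 1000 kg m⁻³, so water volume = 2.738×10^16 / 1000 = 2.738×10^13 m³.
Δh = 2.738×10^13 / 3.50×10^14 = 0.0783 m.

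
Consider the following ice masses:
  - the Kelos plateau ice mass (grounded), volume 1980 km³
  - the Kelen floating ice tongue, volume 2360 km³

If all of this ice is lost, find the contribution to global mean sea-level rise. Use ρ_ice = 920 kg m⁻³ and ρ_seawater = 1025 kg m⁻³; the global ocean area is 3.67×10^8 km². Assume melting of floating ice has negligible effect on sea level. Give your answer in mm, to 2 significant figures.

≈ 4.8 mm

Kelos: 1980 km³ × (920/1025) = 1777 km³ of water.
The Kelen floating ice tongue is floating and already displaces its own weight of water, so its melt adds essentially nothing to sea level.
Total added water ≈ 1.777×10^12 m³ over 3.67×10^14 m² → Δh = 4.84×10^-3 m = 4.8 mm.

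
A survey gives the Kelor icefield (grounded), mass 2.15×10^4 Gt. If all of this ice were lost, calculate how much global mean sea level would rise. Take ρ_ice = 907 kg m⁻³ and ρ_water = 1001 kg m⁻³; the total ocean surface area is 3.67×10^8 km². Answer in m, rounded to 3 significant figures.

≈ 0.0585 m

Kelor: 2.15×10^4 Gt = 2.150×10^16 kg; dividing by ρ_w = 1001 kg m⁻³ gives 2.148×10^13 m³ of water.
Spread over 3.67×10^14 m² of ocean, Δh = 2.148×10^13 / 3.67×10^14 = 0.0585 m.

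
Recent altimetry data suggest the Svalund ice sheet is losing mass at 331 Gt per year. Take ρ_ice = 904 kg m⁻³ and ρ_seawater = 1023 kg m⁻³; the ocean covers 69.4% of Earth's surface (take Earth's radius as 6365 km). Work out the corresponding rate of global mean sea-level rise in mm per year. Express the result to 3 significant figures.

ρ_w = 1023 kg m⁻³. Annual water volume added = 331 Gt / ρ_w = 3.310×10^14 kg / 1023 kg m⁻³ = 3.236×10^11 m³.
Δh per year = 3.236×10^11 / 3.53×10^14 = 9.16×10^-4 m = 0.916 mm.

≈ 0.916 mm/yr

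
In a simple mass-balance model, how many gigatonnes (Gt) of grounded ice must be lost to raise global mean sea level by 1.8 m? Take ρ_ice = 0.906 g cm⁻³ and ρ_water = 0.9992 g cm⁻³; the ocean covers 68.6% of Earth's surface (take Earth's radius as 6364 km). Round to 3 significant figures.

≈ 6.28×10^5 Gt

Required water volume = Δh × A = 1.8 m × 3.49×10^14 m² = 6.284×10^14 m³.
ρ_w = 0.9992 g cm⁻³ = 999.2 kg m⁻³, so the mass of water = 6.284×10^14 m³ × 999.2 kg m⁻³ = 6.279×10^17 kg = 6.28×10^5 Gt (and the same mass of ice, by conservation).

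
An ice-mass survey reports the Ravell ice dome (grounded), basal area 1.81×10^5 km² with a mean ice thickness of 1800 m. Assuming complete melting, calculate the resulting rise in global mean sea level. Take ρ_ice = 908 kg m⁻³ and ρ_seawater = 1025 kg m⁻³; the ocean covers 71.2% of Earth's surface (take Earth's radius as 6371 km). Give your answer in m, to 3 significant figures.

≈ 0.795 m

Ravell: ice volume = 1.81×10^5 km² × 1800 m = 3.258×10^5 km³; 3.258×10^5 × (908/1025) = 2.886×10^5 km³ of water.
Spread over 3.63×10^14 m² of ocean, Δh = 2.886×10^14 / 3.63×10^14 = 0.795 m.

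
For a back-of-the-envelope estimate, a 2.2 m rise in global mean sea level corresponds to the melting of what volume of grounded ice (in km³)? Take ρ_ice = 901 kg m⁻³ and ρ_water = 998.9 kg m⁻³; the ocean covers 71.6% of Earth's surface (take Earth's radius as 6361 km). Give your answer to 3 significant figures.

Required water volume = Δh × A = 2.2 m × 3.64×10^14 m² = 8.009×10^14 m³ = 8.009×10^5 km³.
Ice volume = water volume × ρ_w/ρ_ice = 8.009×10^5 × 998.9/901 = 8.88×10^5 km³.

≈ 8.88×10^5 km³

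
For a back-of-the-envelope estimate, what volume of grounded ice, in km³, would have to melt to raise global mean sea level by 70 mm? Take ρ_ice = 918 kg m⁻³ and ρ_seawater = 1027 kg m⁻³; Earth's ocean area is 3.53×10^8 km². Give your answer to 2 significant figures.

≈ 2.8×10^4 km³

Required water volume = Δh × A = 0.07 m × 3.53×10^14 m² = 2.471×10^13 m³ = 2.471×10^4 km³.
Ice volume = water volume × ρ_w/ρ_ice = 2.471×10^4 × 1027/918 = 2.8×10^4 km³.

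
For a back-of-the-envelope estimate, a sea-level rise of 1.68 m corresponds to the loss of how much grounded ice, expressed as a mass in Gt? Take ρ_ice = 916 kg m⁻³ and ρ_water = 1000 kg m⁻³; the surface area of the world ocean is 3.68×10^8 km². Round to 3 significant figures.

≈ 6.18×10^5 Gt

Required water volume = Δh × A = 1.68 m × 3.68×10^14 m² = 6.182×10^14 m³.
ρ_w = 1000 kg m⁻³, so the mass of water = 6.182×10^14 m³ × 1000 kg m⁻³ = 6.182×10^17 kg = 6.18×10^5 Gt (and the same mass of ice, by conservation).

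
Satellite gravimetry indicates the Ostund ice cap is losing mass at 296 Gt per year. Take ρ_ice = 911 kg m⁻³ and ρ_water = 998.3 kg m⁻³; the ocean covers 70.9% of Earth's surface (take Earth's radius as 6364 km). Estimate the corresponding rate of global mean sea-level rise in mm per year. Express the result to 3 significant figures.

ρ_w = 998.3 kg m⁻³. Annual water volume added = 296 Gt / ρ_w = 2.960×10^14 kg / 998.3 kg m⁻³ = 2.965×10^11 m³.
Δh per year = 2.965×10^11 / 3.61×10^14 = 8.22×10^-4 m = 0.822 mm.

≈ 0.822 mm/yr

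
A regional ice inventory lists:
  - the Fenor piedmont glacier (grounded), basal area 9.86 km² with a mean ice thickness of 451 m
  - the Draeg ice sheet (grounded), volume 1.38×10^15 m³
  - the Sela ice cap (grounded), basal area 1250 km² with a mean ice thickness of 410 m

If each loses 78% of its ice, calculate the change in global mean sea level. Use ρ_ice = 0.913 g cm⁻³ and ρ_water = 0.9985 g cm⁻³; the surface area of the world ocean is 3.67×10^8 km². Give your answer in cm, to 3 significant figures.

≈ 268 cm

Fenor: ice volume = 9.86 km² × 451 m = 4.447 km³; 0.78 × 4.447 × (913/998.5) = 3.172 km³ of water.
Draeg: 0.78 × 1.38×10^15 m³ × (913/998.5) = 9.842×10^14 m³ of water.
Sela: ice volume = 1250 km² × 410 m = 512.5 km³; 0.78 × 512.5 × (913/998.5) = 365.5 km³ of water.
Total added water ≈ 9.846×10^14 m³ over 3.67×10^14 m² → Δh = 2.68 m = 268 cm.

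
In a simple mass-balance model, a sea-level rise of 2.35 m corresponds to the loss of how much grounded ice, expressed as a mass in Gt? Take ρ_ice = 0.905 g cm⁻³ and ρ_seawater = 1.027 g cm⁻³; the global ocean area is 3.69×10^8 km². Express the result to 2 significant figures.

Required water volume = Δh × A = 2.35 m × 3.69×10^14 m² = 8.672×10^14 m³.
ρ_w = 1.027 g cm⁻³ = 1027 kg m⁻³, so the mass of water = 8.672×10^14 m³ × 1027 kg m⁻³ = 8.906×10^17 kg = 8.9×10^5 Gt (and the same mass of ice, by conservation).

≈ 8.9×10^5 Gt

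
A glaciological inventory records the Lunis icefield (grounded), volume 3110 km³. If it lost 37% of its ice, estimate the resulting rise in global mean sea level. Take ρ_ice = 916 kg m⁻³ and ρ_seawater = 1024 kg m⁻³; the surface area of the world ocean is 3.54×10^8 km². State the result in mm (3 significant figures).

≈ 2.91 mm

Lunis: 0.37 × 3110 km³ × (916/1024) = 1029 km³ of water.
Spread over 3.54×10^14 m² of ocean, Δh = 1.029×10^12 / 3.54×10^14 = 2.91×10^-3 m = 2.91 mm.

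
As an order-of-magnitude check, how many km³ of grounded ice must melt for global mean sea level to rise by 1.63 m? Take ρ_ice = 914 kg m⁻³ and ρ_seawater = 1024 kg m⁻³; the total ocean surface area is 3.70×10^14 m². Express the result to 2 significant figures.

Required water volume = Δh × A = 1.63 m × 3.70×10^14 m² = 6.031×10^14 m³ = 6.031×10^5 km³.
Ice volume = water volume × ρ_w/ρ_ice = 6.031×10^5 × 1024/914 = 6.8×10^5 km³.

≈ 6.8×10^5 km³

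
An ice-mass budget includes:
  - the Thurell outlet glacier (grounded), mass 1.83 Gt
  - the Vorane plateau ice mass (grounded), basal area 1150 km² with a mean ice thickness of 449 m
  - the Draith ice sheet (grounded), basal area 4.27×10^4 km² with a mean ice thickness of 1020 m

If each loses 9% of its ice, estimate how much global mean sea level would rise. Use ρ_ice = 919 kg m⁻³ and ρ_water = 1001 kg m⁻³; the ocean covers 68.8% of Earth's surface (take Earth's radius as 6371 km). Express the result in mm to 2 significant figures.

≈ 10 mm

Thurell: 0.09 × 1.83 Gt = 1.647×10^11 kg; dividing by ρ_w = 1001 kg m⁻³ gives 1.645×10^8 m³ of water.
Vorane: ice volume = 1150 km² × 449 m = 516.4 km³; 0.09 × 516.4 × (919/1001) = 42.66 km³ of water.
Draith: ice volume = 4.27×10^4 km² × 1020 m = 4.355×10^4 km³; 0.09 × 4.355×10^4 × (919/1001) = 3599 km³ of water.
Total added water ≈ 3.642×10^12 m³ over 3.51×10^14 m² → Δh = 0.0104 m = 10 mm.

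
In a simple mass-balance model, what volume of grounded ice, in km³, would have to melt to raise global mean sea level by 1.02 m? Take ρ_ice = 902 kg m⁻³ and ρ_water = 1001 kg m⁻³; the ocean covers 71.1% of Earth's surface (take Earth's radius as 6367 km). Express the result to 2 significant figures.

≈ 4.1×10^5 km³

Required water volume = Δh × A = 1.02 m × 3.62×10^14 m² = 3.694×10^14 m³ = 3.694×10^5 km³.
Ice volume = water volume × ρ_w/ρ_ice = 3.694×10^5 × 1001/902 = 4.1×10^5 km³.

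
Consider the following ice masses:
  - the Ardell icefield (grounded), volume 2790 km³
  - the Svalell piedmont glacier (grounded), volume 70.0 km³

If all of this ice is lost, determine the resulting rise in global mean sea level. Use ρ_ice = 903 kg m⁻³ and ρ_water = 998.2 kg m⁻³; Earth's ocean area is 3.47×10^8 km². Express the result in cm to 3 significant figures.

≈ 0.746 cm

Ardell: 2790 km³ × (903/998.2) = 2524 km³ of water.
Svalell: 70.0 km³ × (903/998.2) = 63.32 km³ of water.
Total added water ≈ 2.587×10^12 m³ over 3.47×10^14 m² → Δh = 7.46×10^-3 m = 0.746 cm.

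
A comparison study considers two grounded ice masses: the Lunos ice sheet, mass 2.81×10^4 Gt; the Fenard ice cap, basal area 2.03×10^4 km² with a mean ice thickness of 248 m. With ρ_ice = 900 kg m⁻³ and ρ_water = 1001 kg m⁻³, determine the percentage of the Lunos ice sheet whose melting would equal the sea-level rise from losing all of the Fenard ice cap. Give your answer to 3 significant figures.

≈ 16.1 %

Equal sea-level rise means equal mass of meltwater, i.e. equal mass of ice lost.
Ice mass of Fenard: 4.531×10^15 kg; ice mass of Lunos: 2.810×10^16 kg.
Fraction required = 4.531×10^15 / 2.810×10^16 = 0.161 → 16.1 %.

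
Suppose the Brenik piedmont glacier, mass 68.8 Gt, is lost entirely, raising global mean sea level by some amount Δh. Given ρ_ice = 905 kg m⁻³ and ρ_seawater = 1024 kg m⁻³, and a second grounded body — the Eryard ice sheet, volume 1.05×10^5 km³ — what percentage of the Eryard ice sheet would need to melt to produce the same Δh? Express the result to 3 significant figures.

Equal sea-level rise means equal mass of meltwater, i.e. equal mass of ice lost.
Ice mass of Brenik: 6.880×10^13 kg; ice mass of Eryard: 9.502×10^16 kg.
Fraction required = 6.880×10^13 / 9.502×10^16 = 7.24×10^-4 → 0.0724 %.

≈ 0.0724 %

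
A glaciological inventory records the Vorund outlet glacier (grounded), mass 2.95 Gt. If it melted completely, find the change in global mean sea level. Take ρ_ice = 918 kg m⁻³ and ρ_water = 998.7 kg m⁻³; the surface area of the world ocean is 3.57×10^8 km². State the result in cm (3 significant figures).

Vorund: 2.95 Gt = 2.950×10^12 kg; dividing by ρ_w = 998.7 kg m⁻³ gives 2.954×10^9 m³ of water.
Spread over 3.57×10^14 m² of ocean, Δh = 2.954×10^9 / 3.57×10^14 = 8.27×10^-6 m = 8.27×10^-4 cm.

≈ 8.27×10^-4 cm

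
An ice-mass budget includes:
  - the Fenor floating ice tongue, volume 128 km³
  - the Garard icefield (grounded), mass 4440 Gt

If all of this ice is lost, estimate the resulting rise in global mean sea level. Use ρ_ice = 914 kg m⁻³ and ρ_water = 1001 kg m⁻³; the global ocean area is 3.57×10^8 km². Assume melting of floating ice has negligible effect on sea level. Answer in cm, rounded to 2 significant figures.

The Fenor floating ice tongue is floating and already displaces its own weight of water, so its melt adds essentially nothing to sea level.
Garard: 4440 Gt = 4.440×10^15 kg; dividing by ρ_w = 1001 kg m⁻³ gives 4.436×10^12 m³ of water.
Total added water ≈ 4.436×10^12 m³ over 3.57×10^14 m² → Δh = 0.0124 m = 1.2 cm.

≈ 1.2 cm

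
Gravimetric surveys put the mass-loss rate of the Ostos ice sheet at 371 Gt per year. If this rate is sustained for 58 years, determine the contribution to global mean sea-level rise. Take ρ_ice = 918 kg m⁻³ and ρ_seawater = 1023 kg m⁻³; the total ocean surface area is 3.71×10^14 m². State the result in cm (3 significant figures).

≈ 5.67 cm

Total mass lost = 371 Gt/yr × 58 yr = 2.152×10^4 Gt = 2.152×10^16 kg.
ρ_w = 1023 kg m⁻³, so water volume = 2.152×10^16 / 1023 = 2.103×10^13 m³.
Δh = 2.103×10^13 / 3.71×10^14 = 0.0567 m = 5.67 cm.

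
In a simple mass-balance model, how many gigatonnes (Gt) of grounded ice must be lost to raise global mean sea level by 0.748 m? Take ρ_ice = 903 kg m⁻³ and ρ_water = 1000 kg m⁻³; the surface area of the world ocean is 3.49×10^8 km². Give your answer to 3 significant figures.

≈ 2.61×10^5 Gt

Required water volume = Δh × A = 0.748 m × 3.49×10^14 m² = 2.611×10^14 m³.
ρ_w = 1000 kg m⁻³, so the mass of water = 2.611×10^14 m³ × 1000 kg m⁻³ = 2.611×10^17 kg = 2.61×10^5 Gt (and the same mass of ice, by conservation).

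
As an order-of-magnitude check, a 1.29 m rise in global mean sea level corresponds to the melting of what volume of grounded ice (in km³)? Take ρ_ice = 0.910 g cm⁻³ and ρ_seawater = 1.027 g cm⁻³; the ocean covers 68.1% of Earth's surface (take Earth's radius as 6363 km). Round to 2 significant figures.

≈ 5.0×10^5 km³

Required water volume = Δh × A = 1.29 m × 3.46×10^14 m² = 4.470×10^14 m³ = 4.470×10^5 km³.
Ice volume = water volume × ρ_w/ρ_ice = 4.470×10^5 × 1027/910 = 5.0×10^5 km³.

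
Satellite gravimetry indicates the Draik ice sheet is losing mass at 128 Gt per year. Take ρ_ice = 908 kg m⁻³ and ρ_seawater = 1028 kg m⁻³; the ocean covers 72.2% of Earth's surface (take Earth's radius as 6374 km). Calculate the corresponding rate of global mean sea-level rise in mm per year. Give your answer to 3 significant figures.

≈ 0.338 mm/yr

ρ_w = 1028 kg m⁻³. Annual water volume added = 128 Gt / ρ_w = 1.280×10^14 kg / 1028 kg m⁻³ = 1.245×10^11 m³.
Δh per year = 1.245×10^11 / 3.69×10^14 = 3.38×10^-4 m = 0.338 mm.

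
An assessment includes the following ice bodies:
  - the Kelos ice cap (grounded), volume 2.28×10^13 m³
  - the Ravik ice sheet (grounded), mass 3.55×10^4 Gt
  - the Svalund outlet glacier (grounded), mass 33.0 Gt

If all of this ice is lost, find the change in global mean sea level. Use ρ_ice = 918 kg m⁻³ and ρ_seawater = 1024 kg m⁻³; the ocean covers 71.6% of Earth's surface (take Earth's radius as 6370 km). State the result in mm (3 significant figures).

Kelos: 2.28×10^13 m³ × (918/1024) = 2.044×10^13 m³ of water.
Ravik: 3.55×10^4 Gt = 3.550×10^16 kg; dividing by ρ_w = 1024 kg m⁻³ gives 3.467×10^13 m³ of water.
Svalund: 33.0 Gt = 3.300×10^13 kg; dividing by ρ_w = 1024 kg m⁻³ gives 3.223×10^10 m³ of water.
Total added water ≈ 5.514×10^13 m³ over 3.65×10^14 m² → Δh = 0.151 m = 151 mm.

≈ 151 mm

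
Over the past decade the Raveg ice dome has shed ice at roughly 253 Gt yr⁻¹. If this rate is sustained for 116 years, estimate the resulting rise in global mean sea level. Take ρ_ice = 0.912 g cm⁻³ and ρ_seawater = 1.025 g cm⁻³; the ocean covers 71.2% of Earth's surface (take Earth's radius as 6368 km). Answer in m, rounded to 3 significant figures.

≈ 0.0789 m

Total mass lost = 253 Gt/yr × 116 yr = 2.935×10^4 Gt = 2.935×10^16 kg.
ρ_w = 1.025 g cm⁻³ = 1025 kg m⁻³, so water volume = 2.935×10^16 / 1025 = 2.863×10^13 m³.
Δh = 2.863×10^13 / 3.63×10^14 = 0.0789 m.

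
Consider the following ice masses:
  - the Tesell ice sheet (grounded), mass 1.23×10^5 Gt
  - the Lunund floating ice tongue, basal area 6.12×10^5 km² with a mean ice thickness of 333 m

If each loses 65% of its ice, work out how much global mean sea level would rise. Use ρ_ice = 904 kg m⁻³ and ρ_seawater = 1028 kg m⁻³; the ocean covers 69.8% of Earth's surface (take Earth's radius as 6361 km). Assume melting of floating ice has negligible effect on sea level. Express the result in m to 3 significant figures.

Tesell: 0.65 × 1.23×10^5 Gt = 7.995×10^16 kg; dividing by ρ_w = 1028 kg m⁻³ gives 7.777×10^13 m³ of water.
The Lunund floating ice tongue is floating and already displaces its own weight of water, so its melt adds essentially nothing to sea level.
Total added water ≈ 7.777×10^13 m³ over 3.55×10^14 m² → Δh = 0.219 m.

≈ 0.219 m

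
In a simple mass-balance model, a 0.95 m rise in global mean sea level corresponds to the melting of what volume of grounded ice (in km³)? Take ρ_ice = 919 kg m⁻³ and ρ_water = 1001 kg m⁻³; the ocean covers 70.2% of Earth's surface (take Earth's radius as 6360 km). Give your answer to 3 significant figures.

≈ 3.69×10^5 km³

Required water volume = Δh × A = 0.95 m × 3.57×10^14 m² = 3.390×10^14 m³ = 3.390×10^5 km³.
Ice volume = water volume × ρ_w/ρ_ice = 3.390×10^5 × 1001/919 = 3.69×10^5 km³.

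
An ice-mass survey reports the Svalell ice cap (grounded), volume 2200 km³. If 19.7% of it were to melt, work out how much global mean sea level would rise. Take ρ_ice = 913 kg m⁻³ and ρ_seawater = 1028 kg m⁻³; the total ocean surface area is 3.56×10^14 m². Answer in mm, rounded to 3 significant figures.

≈ 1.08 mm

Svalell: 0.197 × 2200 km³ × (913/1028) = 384.9 km³ of water.
Spread over 3.56×10^14 m² of ocean, Δh = 3.849×10^11 / 3.56×10^14 = 1.08×10^-3 m = 1.08 mm.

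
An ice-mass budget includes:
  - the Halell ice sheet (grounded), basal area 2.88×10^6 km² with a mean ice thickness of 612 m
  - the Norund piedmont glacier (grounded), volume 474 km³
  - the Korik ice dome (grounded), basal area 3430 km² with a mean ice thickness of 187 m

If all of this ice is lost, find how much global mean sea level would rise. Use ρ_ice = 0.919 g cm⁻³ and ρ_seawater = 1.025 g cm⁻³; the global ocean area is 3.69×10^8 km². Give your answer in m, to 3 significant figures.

Halell: ice volume = 2.88×10^6 km² × 612 m = 1.763×10^6 km³; 1.763×10^6 × (919/1025) = 1.580×10^6 km³ of water.
Norund: 474 km³ × (919/1025) = 425.0 km³ of water.
Korik: ice volume = 3430 km² × 187 m = 641.4 km³; 641.4 × (919/1025) = 575.1 km³ of water.
Total added water ≈ 1.581×10^15 m³ over 3.69×10^14 m² → Δh = 4.29 m.

≈ 4.29 m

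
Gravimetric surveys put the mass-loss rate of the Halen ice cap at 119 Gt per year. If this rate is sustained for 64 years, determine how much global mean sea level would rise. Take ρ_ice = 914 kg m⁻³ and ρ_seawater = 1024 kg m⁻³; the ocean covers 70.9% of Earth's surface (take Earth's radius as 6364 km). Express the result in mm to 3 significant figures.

≈ 20.6 mm

Total mass lost = 119 Gt/yr × 64 yr = 7616 Gt = 7.616×10^15 kg.
ρ_w = 1024 kg m⁻³, so water volume = 7.616×10^15 / 1024 = 7.438×10^12 m³.
Δh = 7.438×10^12 / 3.61×10^14 = 0.0206 m = 20.6 mm.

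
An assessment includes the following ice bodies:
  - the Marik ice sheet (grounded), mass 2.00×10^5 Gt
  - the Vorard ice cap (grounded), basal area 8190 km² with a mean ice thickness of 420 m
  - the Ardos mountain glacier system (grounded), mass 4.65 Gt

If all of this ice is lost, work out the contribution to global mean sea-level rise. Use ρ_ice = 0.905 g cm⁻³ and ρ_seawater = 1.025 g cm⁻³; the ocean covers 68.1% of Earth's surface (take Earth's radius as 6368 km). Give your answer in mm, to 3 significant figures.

≈ 571 mm

Marik: 2.00×10^5 Gt = 2.000×10^17 kg; dividing by ρ_w = 1.025 g cm⁻³ = 1025 kg m⁻³ gives 1.951×10^14 m³ of water.
Vorard: ice volume = 8190 km² × 420 m = 3440 km³; 3440 × (905/1025) = 3037 km³ of water.
Ardos: 4.65 Gt = 4.650×10^12 kg; dividing by ρ_w = 1025 kg m⁻³ gives 4.537×10^9 m³ of water.
Total added water ≈ 1.982×10^14 m³ over 3.47×10^14 m² → Δh = 0.571 m = 571 mm.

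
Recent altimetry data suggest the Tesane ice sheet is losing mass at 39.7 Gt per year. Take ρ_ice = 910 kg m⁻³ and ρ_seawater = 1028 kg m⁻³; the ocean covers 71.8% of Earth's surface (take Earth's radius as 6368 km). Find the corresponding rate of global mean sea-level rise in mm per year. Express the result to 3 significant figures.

ρ_w = 1028 kg m⁻³. Annual water volume added = 39.7 Gt / ρ_w = 3.970×10^13 kg / 1028 kg m⁻³ = 3.862×10^10 m³.
Δh per year = 3.862×10^10 / 3.66×10^14 = 1.06×10^-4 m = 0.106 mm.

≈ 0.106 mm/yr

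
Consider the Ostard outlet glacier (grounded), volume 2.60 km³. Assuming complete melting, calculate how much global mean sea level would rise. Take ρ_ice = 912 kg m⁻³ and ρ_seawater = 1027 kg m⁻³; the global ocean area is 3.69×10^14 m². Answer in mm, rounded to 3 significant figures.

≈ 6.26×10^-3 mm

Ostard: 2.60 km³ × (912/1027) = 2.309 km³ of water.
Spread over 3.69×10^14 m² of ocean, Δh = 2.309×10^9 / 3.69×10^14 = 6.26×10^-6 m = 6.26×10^-3 mm.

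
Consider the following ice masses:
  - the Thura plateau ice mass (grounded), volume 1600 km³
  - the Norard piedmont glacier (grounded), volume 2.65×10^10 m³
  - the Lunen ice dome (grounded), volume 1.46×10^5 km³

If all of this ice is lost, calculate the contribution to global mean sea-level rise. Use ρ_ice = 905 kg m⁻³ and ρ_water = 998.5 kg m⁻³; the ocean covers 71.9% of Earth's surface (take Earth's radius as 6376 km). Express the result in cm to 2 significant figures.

Thura: 1600 km³ × (905/998.5) = 1450 km³ of water.
Norard: 2.65×10^10 m³ × (905/998.5) = 2.402×10^10 m³ of water.
Lunen: 1.46×10^5 km³ × (905/998.5) = 1.323×10^5 km³ of water.
Total added water ≈ 1.338×10^14 m³ over 3.67×10^14 m² → Δh = 0.364 m = 36 cm.

≈ 36 cm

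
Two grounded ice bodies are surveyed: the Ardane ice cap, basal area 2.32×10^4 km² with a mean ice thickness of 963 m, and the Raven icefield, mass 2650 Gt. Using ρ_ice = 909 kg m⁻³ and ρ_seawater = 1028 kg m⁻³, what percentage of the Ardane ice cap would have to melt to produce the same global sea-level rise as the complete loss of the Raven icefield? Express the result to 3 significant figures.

≈ 13.0 %

Equal sea-level rise means equal mass of meltwater, i.e. equal mass of ice lost.
Ice mass of Raven: 2.650×10^15 kg; ice mass of Ardane: 2.031×10^16 kg.
Fraction required = 2.650×10^15 / 2.031×10^16 = 0.130 → 13.0 %.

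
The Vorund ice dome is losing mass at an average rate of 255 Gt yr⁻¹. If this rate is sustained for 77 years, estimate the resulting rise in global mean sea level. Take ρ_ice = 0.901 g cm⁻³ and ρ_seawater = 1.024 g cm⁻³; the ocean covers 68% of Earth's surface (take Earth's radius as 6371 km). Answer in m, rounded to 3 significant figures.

Total mass lost = 255 Gt/yr × 77 yr = 1.964×10^4 Gt = 1.964×10^16 kg.
ρ_w = 1.024 g cm⁻³ = 1024 kg m⁻³, so water volume = 1.964×10^16 / 1024 = 1.917×10^13 m³.
Δh = 1.917×10^13 / 3.47×10^14 = 0.0553 m.

≈ 0.0553 m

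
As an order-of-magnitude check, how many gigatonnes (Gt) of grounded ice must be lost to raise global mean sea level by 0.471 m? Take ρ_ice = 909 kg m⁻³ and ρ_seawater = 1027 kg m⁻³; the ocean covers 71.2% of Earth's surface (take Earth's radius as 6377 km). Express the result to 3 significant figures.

Required water volume = Δh × A = 0.471 m × 3.64×10^14 m² = 1.714×10^14 m³.
ρ_w = 1027 kg m⁻³, so the mass of water = 1.714×10^14 m³ × 1027 kg m⁻³ = 1.760×10^17 kg = 1.76×10^5 Gt (and the same mass of ice, by conservation).

≈ 1.76×10^5 Gt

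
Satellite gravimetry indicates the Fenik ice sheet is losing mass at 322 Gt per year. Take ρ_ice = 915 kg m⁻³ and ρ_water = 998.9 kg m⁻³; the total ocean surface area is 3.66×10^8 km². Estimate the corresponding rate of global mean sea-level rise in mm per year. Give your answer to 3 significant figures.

ρ_w = 998.9 kg m⁻³. Annual water volume added = 322 Gt / ρ_w = 3.220×10^14 kg / 998.9 kg m⁻³ = 3.224×10^11 m³.
Δh per year = 3.224×10^11 / 3.66×10^14 = 8.81×10^-4 m = 0.881 mm.

≈ 0.881 mm/yr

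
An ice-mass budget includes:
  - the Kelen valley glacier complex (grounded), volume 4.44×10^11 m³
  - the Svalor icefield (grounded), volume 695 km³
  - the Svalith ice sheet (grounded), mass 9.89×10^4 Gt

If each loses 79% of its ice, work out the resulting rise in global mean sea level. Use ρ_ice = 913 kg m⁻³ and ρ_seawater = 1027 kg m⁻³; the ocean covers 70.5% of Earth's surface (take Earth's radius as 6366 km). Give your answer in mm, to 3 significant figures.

Kelen: 0.79 × 4.44×10^11 m³ × (913/1027) = 3.118×10^11 m³ of water.
Svalor: 0.79 × 695 km³ × (913/1027) = 488.1 km³ of water.
Svalith: 0.79 × 9.89×10^4 Gt = 7.813×10^16 kg; dividing by ρ_w = 1027 kg m⁻³ gives 7.608×10^13 m³ of water.
Total added water ≈ 7.688×10^13 m³ over 3.59×10^14 m² → Δh = 0.214 m = 214 mm.

≈ 214 mm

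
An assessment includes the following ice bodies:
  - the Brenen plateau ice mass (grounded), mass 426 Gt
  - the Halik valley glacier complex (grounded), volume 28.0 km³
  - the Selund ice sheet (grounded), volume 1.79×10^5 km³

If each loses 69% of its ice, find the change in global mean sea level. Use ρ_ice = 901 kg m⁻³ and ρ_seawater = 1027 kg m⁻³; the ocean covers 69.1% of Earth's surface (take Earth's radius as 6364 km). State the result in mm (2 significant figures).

Brenen: 0.69 × 426 Gt = 2.939×10^14 kg; dividing by ρ_w = 1027 kg m⁻³ gives 2.862×10^11 m³ of water.
Halik: 0.69 × 28.0 km³ × (901/1027) = 16.95 km³ of water.
Selund: 0.69 × 1.79×10^5 km³ × (901/1027) = 1.084×10^5 km³ of water.
Total added water ≈ 1.087×10^14 m³ over 3.52×10^14 m² → Δh = 0.309 m = 310 mm.

≈ 310 mm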